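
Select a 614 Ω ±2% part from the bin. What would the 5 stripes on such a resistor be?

614 Ω = 614 × 10^0.
6 → blue
1 → brown
4 → yellow
Multiplier 10^0 → black.
±2% tolerance → red.

blue, brown, yellow, black, red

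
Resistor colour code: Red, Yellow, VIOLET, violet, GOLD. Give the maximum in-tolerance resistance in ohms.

Red → 2 (first significant figure)
Yellow → 4 (second significant figure)
Violet → 7 (third significant figure)
Violet → ×10^7 multiplier
Gold → ±5% tolerance
247 × 10000000 = 2470000000 Ω
Maximum = 2470000000 × (1 + 5/100) = 2593500000 Ω.

2593500000 Ω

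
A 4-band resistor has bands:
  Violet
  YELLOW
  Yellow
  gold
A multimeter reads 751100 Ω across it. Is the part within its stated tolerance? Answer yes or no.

Violet → 7 (first significant figure)
Yellow → 4 (second significant figure)
Yellow → ×10^4 multiplier
Gold → ±5% tolerance
74 × 10000 = 740000 Ω
Allowed range: 703000 Ω to 777000 Ω.
751100 Ω lies inside that range.

yes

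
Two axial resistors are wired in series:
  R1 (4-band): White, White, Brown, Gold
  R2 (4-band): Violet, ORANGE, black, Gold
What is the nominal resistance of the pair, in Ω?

R1: white, white → 99; brown ×10 → 990 Ω.
R2: violet, orange → 73; black ×1 → 73 Ω.
Series: 990 + 73 = 1063 Ω.

1063 Ω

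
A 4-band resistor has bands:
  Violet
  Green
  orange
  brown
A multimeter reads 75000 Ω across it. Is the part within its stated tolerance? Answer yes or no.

yes

Violet → 7 (first significant figure)
Green → 5 (second significant figure)
Orange → ×10^3 multiplier
Brown → ±1% tolerance
75 × 1000 = 75000 Ω
Allowed range: 74250 Ω to 75750 Ω.
75000 Ω lies inside that range.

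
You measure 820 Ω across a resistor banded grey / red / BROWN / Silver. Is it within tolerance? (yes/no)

Grey → 8 (first significant figure)
Red → 2 (second significant figure)
Brown → ×10 multiplier
Silver → ±10% tolerance
82 × 10 = 820 Ω
Allowed range: 738 Ω to 902 Ω.
820 Ω lies inside that range.

yes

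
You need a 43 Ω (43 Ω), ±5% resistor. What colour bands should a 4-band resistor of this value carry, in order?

43 Ω = 43 × 10^0.
4 → yellow
3 → orange
Multiplier 10^0 → black.
±5% tolerance → gold.

yellow, orange, black, gold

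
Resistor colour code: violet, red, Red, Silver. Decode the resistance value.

7200 Ω

Violet → 7 (first significant figure)
Red → 2 (second significant figure)
Red → ×10^2 multiplier
72 × 100 = 7200 Ω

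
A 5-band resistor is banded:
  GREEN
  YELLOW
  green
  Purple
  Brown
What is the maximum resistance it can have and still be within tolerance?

5504500000 Ω

Green → 5 (first significant figure)
Yellow → 4 (second significant figure)
Green → 5 (third significant figure)
Violet → ×10^7 multiplier
Brown → ±1% tolerance
545 × 10000000 = 5450000000 Ω
Maximum = 5450000000 × (1 + 1/100) = 5504500000 Ω.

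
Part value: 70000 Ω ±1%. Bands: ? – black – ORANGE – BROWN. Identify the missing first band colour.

70000 Ω = 70 × 10^3.
The first band gives digit 7 of the significand, and 7 is violet.

violet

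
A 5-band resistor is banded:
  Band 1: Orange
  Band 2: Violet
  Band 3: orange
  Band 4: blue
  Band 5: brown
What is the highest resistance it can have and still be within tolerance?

Orange → 3 (first significant figure)
Violet → 7 (second significant figure)
Orange → 3 (third significant figure)
Blue → ×10^6 multiplier
Brown → ±1% tolerance
373 × 1000000 = 373000000 Ω
Highest = 373000000 × (1 + 1/100) = 376730000 Ω.

376730000 Ω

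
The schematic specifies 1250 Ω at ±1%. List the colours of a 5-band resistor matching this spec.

brown, red, green, brown, brown

1250 Ω = 125 × 10^1.
1 → brown
2 → red
5 → green
Multiplier 10^1 → brown.
±1% tolerance → brown.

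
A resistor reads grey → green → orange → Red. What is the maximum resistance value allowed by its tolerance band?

Grey → 8 (first significant figure)
Green → 5 (second significant figure)
Orange → ×10^3 multiplier
Red → ±2% tolerance
85 × 1000 = 85000 Ω
Maximum = 85000 × (1 + 2/100) = 86700 Ω.

86700 Ω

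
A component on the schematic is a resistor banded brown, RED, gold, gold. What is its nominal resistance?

1.2 Ω

Brown → 1 (first significant figure)
Red → 2 (second significant figure)
Gold → ×0.1 multiplier
12 × 0.1 = 1.2 Ω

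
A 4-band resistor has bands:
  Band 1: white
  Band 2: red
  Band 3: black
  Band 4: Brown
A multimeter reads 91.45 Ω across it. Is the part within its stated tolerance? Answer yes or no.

yes

White → 9 (first significant figure)
Red → 2 (second significant figure)
Black → ×1 multiplier
Brown → ±1% tolerance
92 × 1 = 92 Ω
Allowed range: 91.08 Ω to 92.92 Ω.
91.45 Ω lies inside that range.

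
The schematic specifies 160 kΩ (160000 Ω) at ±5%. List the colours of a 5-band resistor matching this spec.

brown, blue, black, orange, gold

160000 Ω = 160 × 10^3.
1 → brown
6 → blue
0 → black
Multiplier 10^3 → orange.
±5% tolerance → gold.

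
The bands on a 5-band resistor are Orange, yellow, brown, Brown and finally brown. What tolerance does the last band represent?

±1%

The last band, brown, is the tolerance band.
Brown corresponds to ±1%.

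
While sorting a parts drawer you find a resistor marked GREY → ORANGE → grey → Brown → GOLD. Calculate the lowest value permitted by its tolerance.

7961 Ω

Grey → 8 (first significant figure)
Orange → 3 (second significant figure)
Grey → 8 (third significant figure)
Brown → ×10 multiplier
Gold → ±5% tolerance
838 × 10 = 8380 Ω
Lowest = 8380 × (1 − 5/100) = 7961 Ω.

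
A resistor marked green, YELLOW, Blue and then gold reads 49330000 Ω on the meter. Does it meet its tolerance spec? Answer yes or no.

no

Green → 5 (first significant figure)
Yellow → 4 (second significant figure)
Blue → ×10^6 multiplier
Gold → ±5% tolerance
54 × 1000000 = 54000000 Ω
Allowed range: 51300000 Ω to 56700000 Ω.
49330000 Ω lies outside that range.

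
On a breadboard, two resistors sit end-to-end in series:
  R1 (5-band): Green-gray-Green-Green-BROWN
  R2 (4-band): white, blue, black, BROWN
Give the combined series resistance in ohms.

R1: green, grey, green → 585; green ×10^5 → 58500000 Ω.
R2: white, blue → 96; black ×1 → 96 Ω.
Series: 58500000 + 96 = 58500096 Ω.

58500096 Ω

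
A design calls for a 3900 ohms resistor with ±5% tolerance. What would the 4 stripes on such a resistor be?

orange, white, red, gold

3900 Ω = 39 × 10^2.
3 → orange
9 → white
Multiplier 10^2 → red.
±5% tolerance → gold.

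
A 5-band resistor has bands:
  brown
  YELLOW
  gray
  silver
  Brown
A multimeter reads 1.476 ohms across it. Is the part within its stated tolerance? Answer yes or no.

Brown → 1 (first significant figure)
Yellow → 4 (second significant figure)
Grey → 8 (third significant figure)
Silver → ×0.01 multiplier
Brown → ±1% tolerance
148 × 0.01 = 1.48 Ω
Allowed range: 1.4652 Ω to 1.4948 Ω.
1.476 ohms lies inside that range.

yes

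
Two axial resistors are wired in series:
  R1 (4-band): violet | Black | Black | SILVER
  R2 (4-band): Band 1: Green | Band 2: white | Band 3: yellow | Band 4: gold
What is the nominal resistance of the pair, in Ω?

R1: violet, black → 70; black ×1 → 70 Ω.
R2: green, white → 59; yellow ×10^4 → 590000 Ω.
Series: 70 + 590000 = 590070 Ω.

590070 Ω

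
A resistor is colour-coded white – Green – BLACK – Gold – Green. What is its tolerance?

±0.5%

The last band, green, is the tolerance band.
Green corresponds to ±0.5%.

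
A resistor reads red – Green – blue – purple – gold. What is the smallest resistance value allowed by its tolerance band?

Red → 2 (first significant figure)
Green → 5 (second significant figure)
Blue → 6 (third significant figure)
Violet → ×10^7 multiplier
Gold → ±5% tolerance
256 × 10000000 = 2560000000 Ω
Smallest = 2560000000 × (1 − 5/100) = 2432000000 Ω.

2432000000 Ω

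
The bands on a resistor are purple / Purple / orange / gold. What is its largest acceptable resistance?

Violet → 7 (first significant figure)
Violet → 7 (second significant figure)
Orange → ×10^3 multiplier
Gold → ±5% tolerance
77 × 1000 = 77000 Ω
Largest = 77000 × (1 + 5/100) = 80850 Ω.

80850 Ω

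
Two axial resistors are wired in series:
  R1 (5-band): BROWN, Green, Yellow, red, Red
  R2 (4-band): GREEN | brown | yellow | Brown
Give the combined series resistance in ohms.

R1: brown, green, yellow → 154; red ×10^2 → 15400 Ω.
R2: green, brown → 51; yellow ×10^4 → 510000 Ω.
Series: 15400 + 510000 = 525400 Ω.

525400 Ω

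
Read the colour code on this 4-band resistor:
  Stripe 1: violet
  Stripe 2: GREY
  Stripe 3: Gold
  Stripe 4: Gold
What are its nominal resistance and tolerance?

Violet → 7 (first significant figure)
Grey → 8 (second significant figure)
Gold → ×0.1 multiplier
Gold → ±5% tolerance
78 × 0.1 = 7.8 Ω

7.8 Ω ±5%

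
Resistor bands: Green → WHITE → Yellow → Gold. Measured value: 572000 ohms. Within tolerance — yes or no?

Green → 5 (first significant figure)
White → 9 (second significant figure)
Yellow → ×10^4 multiplier
Gold → ±5% tolerance
59 × 10000 = 590000 Ω
Allowed range: 560500 Ω to 619500 Ω.
572000 ohms lies inside that range.

yes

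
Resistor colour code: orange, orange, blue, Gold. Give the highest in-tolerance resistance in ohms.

34650000 Ω

Orange → 3 (first significant figure)
Orange → 3 (second significant figure)
Blue → ×10^6 multiplier
Gold → ±5% tolerance
33 × 1000000 = 33000000 Ω
Highest = 33000000 × (1 + 5/100) = 34650000 Ω.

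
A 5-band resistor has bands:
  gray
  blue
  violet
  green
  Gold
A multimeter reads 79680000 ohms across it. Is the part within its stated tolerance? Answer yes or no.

Grey → 8 (first significant figure)
Blue → 6 (second significant figure)
Violet → 7 (third significant figure)
Green → ×10^5 multiplier
Gold → ±5% tolerance
867 × 100000 = 86700000 Ω
Allowed range: 82365000 Ω to 91035000 Ω.
79680000 ohms lies outside that range.

no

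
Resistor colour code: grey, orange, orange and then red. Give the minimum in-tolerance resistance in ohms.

Grey → 8 (first significant figure)
Orange → 3 (second significant figure)
Orange → ×10^3 multiplier
Red → ±2% tolerance
83 × 1000 = 83000 Ω
Minimum = 83000 × (1 − 2/100) = 81340 Ω.

81340 Ω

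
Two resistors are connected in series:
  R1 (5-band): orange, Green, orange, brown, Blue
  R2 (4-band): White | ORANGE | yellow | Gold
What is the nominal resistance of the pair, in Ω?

933530 Ω

R1: orange, green, orange → 353; brown ×10 → 3530 Ω.
R2: white, orange → 93; yellow ×10^4 → 930000 Ω.
Series: 3530 + 930000 = 933530 Ω.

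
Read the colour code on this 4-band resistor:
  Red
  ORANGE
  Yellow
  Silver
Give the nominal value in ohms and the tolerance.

230000 Ω ±10%

Red → 2 (first significant figure)
Orange → 3 (second significant figure)
Yellow → ×10^4 multiplier
Silver → ±10% tolerance
23 × 10000 = 230000 Ω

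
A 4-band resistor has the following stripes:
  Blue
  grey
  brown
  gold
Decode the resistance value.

Blue → 6 (first significant figure)
Grey → 8 (second significant figure)
Brown → ×10 multiplier
68 × 10 = 680 Ω

680 Ω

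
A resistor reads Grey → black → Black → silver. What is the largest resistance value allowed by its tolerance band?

88 Ω

Grey → 8 (first significant figure)
Black → 0 (second significant figure)
Black → ×1 multiplier
Silver → ±10% tolerance
80 × 1 = 80 Ω
Largest = 80 × (1 + 10/100) = 88 Ω.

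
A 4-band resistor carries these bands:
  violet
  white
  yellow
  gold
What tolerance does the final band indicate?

The last band, gold, is the tolerance band.
Gold corresponds to ±5%.

±5%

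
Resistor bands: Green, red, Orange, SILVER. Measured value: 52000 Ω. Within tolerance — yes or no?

Green → 5 (first significant figure)
Red → 2 (second significant figure)
Orange → ×10^3 multiplier
Silver → ±10% tolerance
52 × 1000 = 52000 Ω
Allowed range: 46800 Ω to 57200 Ω.
52000 Ω lies inside that range.

yes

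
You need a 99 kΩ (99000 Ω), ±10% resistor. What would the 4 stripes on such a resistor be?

99000 Ω = 99 × 10^3.
9 → white
9 → white
Multiplier 10^3 → orange.
±10% tolerance → silver.

white, white, orange, silver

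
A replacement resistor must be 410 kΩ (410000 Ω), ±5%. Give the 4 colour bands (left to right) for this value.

yellow, brown, yellow, gold

410000 Ω = 41 × 10^4.
4 → yellow
1 → brown
Multiplier 10^4 → yellow.
±5% tolerance → gold.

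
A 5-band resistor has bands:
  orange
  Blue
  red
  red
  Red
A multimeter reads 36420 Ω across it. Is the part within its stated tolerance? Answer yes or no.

yes

Orange → 3 (first significant figure)
Blue → 6 (second significant figure)
Red → 2 (third significant figure)
Red → ×10^2 multiplier
Red → ±2% tolerance
362 × 100 = 36200 Ω
Allowed range: 35476 Ω to 36924 Ω.
36420 Ω lies inside that range.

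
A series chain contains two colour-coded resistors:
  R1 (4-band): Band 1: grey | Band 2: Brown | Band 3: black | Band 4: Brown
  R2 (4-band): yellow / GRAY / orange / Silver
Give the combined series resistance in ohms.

R1: grey, brown → 81; black ×1 → 81 Ω.
R2: yellow, grey → 48; orange ×10^3 → 48000 Ω.
Series: 81 + 48000 = 48081 Ω.

48081 Ω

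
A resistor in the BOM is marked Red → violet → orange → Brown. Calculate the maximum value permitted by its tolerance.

27270 Ω

Red → 2 (first significant figure)
Violet → 7 (second significant figure)
Orange → ×10^3 multiplier
Brown → ±1% tolerance
27 × 1000 = 27000 Ω
Maximum = 27000 × (1 + 1/100) = 27270 Ω.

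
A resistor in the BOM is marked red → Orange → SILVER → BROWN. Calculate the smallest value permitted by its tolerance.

0.2277 Ω

Red → 2 (first significant figure)
Orange → 3 (second significant figure)
Silver → ×0.01 multiplier
Brown → ±1% tolerance
23 × 0.01 = 0.23 Ω
Smallest = 0.23 × (1 − 1/100) = 0.2277 Ω.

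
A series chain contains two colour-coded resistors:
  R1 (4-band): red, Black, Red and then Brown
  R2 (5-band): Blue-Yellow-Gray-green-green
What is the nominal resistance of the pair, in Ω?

R1: red, black → 20; red ×10^2 → 2000 Ω.
R2: blue, yellow, grey → 648; green ×10^5 → 64800000 Ω.
Series: 2000 + 64800000 = 64802000 Ω.

64802000 Ω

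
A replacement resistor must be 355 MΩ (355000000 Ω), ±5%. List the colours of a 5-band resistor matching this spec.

orange, green, green, blue, gold

355000000 Ω = 355 × 10^6.
3 → orange
5 → green
5 → green
Multiplier 10^6 → blue.
±5% tolerance → gold.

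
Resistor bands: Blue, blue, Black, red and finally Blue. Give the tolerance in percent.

±0.25%

The last band, blue, is the tolerance band.
Blue corresponds to ±0.25%.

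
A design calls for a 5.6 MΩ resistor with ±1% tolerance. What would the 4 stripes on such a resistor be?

green, blue, green, brown

5600000 Ω = 56 × 10^5.
5 → green
6 → blue
Multiplier 10^5 → green.
±1% tolerance → brown.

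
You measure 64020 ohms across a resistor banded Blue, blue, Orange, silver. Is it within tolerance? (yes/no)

yes

Blue → 6 (first significant figure)
Blue → 6 (second significant figure)
Orange → ×10^3 multiplier
Silver → ±10% tolerance
66 × 1000 = 66000 Ω
Allowed range: 59400 Ω to 72600 Ω.
64020 ohms lies inside that range.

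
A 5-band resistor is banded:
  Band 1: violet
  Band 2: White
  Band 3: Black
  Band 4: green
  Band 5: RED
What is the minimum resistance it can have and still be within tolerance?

77420000 Ω

Violet → 7 (first significant figure)
White → 9 (second significant figure)
Black → 0 (third significant figure)
Green → ×10^5 multiplier
Red → ±2% tolerance
790 × 100000 = 79000000 Ω
Minimum = 79000000 × (1 − 2/100) = 77420000 Ω.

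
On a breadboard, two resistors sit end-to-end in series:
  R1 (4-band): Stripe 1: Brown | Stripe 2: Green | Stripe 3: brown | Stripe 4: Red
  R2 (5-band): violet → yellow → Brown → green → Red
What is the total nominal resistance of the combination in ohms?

R1: brown, green → 15; brown ×10 → 150 Ω.
R2: violet, yellow, brown → 741; green ×10^5 → 74100000 Ω.
Series: 150 + 74100000 = 74100150 Ω.

74100150 Ω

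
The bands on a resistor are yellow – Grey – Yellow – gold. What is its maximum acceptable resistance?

504000 Ω

Yellow → 4 (first significant figure)
Grey → 8 (second significant figure)
Yellow → ×10^4 multiplier
Gold → ±5% tolerance
48 × 10000 = 480000 Ω
Maximum = 480000 × (1 + 5/100) = 504000 Ω.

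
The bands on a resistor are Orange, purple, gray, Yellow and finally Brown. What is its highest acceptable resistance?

3817800 Ω

Orange → 3 (first significant figure)
Violet → 7 (second significant figure)
Grey → 8 (third significant figure)
Yellow → ×10^4 multiplier
Brown → ±1% tolerance
378 × 10000 = 3780000 Ω
Highest = 3780000 × (1 + 1/100) = 3817800 Ω.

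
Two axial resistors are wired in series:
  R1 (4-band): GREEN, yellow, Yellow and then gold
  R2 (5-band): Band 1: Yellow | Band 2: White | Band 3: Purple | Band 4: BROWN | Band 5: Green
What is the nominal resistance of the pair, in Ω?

R1: green, yellow → 54; yellow ×10^4 → 540000 Ω.
R2: yellow, white, violet → 497; brown ×10 → 4970 Ω.
Series: 540000 + 4970 = 544970 Ω.

544970 Ω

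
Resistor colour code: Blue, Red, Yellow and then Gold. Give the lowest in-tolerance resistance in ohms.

589000 Ω

Blue → 6 (first significant figure)
Red → 2 (second significant figure)
Yellow → ×10^4 multiplier
Gold → ±5% tolerance
62 × 10000 = 620000 Ω
Lowest = 620000 × (1 − 5/100) = 589000 Ω.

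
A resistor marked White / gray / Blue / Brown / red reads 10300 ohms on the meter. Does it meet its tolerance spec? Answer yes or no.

no

White → 9 (first significant figure)
Grey → 8 (second significant figure)
Blue → 6 (third significant figure)
Brown → ×10 multiplier
Red → ±2% tolerance
986 × 10 = 9860 Ω
Allowed range: 9662.8 Ω to 10057.2 Ω.
10300 ohms lies outside that range.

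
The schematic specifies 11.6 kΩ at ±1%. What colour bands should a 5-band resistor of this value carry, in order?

11600 Ω = 116 × 10^2.
1 → brown
1 → brown
6 → blue
Multiplier 10^2 → red.
±1% tolerance → brown.

brown, brown, blue, red, brown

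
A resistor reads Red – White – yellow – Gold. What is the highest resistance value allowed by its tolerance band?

Red → 2 (first significant figure)
White → 9 (second significant figure)
Yellow → ×10^4 multiplier
Gold → ±5% tolerance
29 × 10000 = 290000 Ω
Highest = 290000 × (1 + 5/100) = 304500 Ω.

304500 Ω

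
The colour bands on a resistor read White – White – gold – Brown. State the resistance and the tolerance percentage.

9.9 Ω ±1%

White → 9 (first significant figure)
White → 9 (second significant figure)
Gold → ×0.1 multiplier
Brown → ±1% tolerance
99 × 0.1 = 9.9 Ω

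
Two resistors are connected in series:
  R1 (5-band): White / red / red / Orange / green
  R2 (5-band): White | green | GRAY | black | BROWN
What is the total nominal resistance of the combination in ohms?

922958 Ω

R1: white, red, red → 922; orange ×10^3 → 922000 Ω.
R2: white, green, grey → 958; black ×1 → 958 Ω.
Series: 922000 + 958 = 922958 Ω.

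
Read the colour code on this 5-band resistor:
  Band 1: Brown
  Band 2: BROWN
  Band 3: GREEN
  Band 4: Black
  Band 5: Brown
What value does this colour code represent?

Brown → 1 (first significant figure)
Brown → 1 (second significant figure)
Green → 5 (third significant figure)
Black → ×1 multiplier
115 × 1 = 115 Ω

115 Ω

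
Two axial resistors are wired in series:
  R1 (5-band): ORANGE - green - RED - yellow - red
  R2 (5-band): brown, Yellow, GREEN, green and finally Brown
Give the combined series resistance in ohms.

R1: orange, green, red → 352; yellow ×10^4 → 3520000 Ω.
R2: brown, yellow, green → 145; green ×10^5 → 14500000 Ω.
Series: 3520000 + 14500000 = 18020000 Ω.

18020000 Ω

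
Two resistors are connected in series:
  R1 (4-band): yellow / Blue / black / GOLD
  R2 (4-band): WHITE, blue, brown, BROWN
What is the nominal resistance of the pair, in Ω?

1006 Ω

R1: yellow, blue → 46; black ×1 → 46 Ω.
R2: white, blue → 96; brown ×10 → 960 Ω.
Series: 46 + 960 = 1006 Ω.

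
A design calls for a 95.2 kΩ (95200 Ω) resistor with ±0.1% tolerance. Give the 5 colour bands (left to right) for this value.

white, green, red, red, violet

95200 Ω = 952 × 10^2.
9 → white
5 → green
2 → red
Multiplier 10^2 → red.
±0.1% tolerance → violet.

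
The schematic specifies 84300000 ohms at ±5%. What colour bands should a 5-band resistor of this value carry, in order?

84300000 Ω = 843 × 10^5.
8 → grey
4 → yellow
3 → orange
Multiplier 10^5 → green.
±5% tolerance → gold.

grey, yellow, orange, green, gold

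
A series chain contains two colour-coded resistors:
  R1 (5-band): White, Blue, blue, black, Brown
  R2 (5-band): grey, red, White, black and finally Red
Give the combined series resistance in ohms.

R1: white, blue, blue → 966; black ×1 → 966 Ω.
R2: grey, red, white → 829; black ×1 → 829 Ω.
Series: 966 + 829 = 1795 Ω.

1795 Ω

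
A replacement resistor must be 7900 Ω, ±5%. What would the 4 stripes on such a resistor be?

7900 Ω = 79 × 10^2.
7 → violet
9 → white
Multiplier 10^2 → red.
±5% tolerance → gold.

violet, white, red, gold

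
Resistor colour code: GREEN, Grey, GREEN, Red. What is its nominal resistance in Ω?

5800000 Ω

Green → 5 (first significant figure)
Grey → 8 (second significant figure)
Green → ×10^5 multiplier
58 × 100000 = 5800000 Ω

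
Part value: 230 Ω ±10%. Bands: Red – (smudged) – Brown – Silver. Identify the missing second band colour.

orange

230 Ω = 23 × 10^1.
The second band gives digit 3 of the significand, and 3 is orange.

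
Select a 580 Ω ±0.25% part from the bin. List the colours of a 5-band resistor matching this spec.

580 Ω = 580 × 10^0.
5 → green
8 → grey
0 → black
Multiplier 10^0 → black.
±0.25% tolerance → blue.

green, grey, black, black, blue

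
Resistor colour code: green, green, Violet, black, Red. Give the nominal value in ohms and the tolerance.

Green → 5 (first significant figure)
Green → 5 (second significant figure)
Violet → 7 (third significant figure)
Black → ×1 multiplier
Red → ±2% tolerance
557 × 1 = 557 Ω

557 Ω ±2%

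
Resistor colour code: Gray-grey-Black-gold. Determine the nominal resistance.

88 Ω

Grey → 8 (first significant figure)
Grey → 8 (second significant figure)
Black → ×1 multiplier
88 × 1 = 88 Ω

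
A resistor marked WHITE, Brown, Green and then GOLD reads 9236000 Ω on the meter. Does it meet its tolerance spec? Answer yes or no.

White → 9 (first significant figure)
Brown → 1 (second significant figure)
Green → ×10^5 multiplier
Gold → ±5% tolerance
91 × 100000 = 9100000 Ω
Allowed range: 8645000 Ω to 9555000 Ω.
9236000 Ω lies inside that range.

yes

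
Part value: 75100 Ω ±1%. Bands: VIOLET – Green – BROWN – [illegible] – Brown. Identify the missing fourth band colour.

75100 Ω = 751 × 10^2.
The fourth band is the multiplier, 10^2, which is red.

red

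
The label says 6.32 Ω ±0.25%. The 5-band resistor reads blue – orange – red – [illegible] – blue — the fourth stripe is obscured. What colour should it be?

silver

6.32 Ω = 632 × 10^-2.
The fourth band is the multiplier, 10^-2, which is silver.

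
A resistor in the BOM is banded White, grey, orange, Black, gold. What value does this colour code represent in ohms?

White → 9 (first significant figure)
Grey → 8 (second significant figure)
Orange → 3 (third significant figure)
Black → ×1 multiplier
983 × 1 = 983 Ω

983 Ω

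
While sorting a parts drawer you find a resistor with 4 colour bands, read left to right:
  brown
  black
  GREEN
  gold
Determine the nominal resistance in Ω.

1000000 Ω

Brown → 1 (first significant figure)
Black → 0 (second significant figure)
Green → ×10^5 multiplier
10 × 100000 = 1000000 Ω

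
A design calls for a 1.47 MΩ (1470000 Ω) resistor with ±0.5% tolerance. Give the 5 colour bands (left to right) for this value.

brown, yellow, violet, yellow, green

1470000 Ω = 147 × 10^4.
1 → brown
4 → yellow
7 → violet
Multiplier 10^4 → yellow.
±0.5% tolerance → green.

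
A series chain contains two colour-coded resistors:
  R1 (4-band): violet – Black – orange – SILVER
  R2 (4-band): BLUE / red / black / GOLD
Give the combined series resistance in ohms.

70062 Ω

R1: violet, black → 70; orange ×10^3 → 70000 Ω.
R2: blue, red → 62; black ×1 → 62 Ω.
Series: 70000 + 62 = 70062 Ω.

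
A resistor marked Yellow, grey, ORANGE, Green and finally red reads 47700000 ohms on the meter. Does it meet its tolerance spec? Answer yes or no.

yes

Yellow → 4 (first significant figure)
Grey → 8 (second significant figure)
Orange → 3 (third significant figure)
Green → ×10^5 multiplier
Red → ±2% tolerance
483 × 100000 = 48300000 Ω
Allowed range: 47334000 Ω to 49266000 Ω.
47700000 ohms lies inside that range.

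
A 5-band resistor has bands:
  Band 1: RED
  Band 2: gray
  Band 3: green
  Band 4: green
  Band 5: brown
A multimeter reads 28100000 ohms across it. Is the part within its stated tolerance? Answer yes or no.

Red → 2 (first significant figure)
Grey → 8 (second significant figure)
Green → 5 (third significant figure)
Green → ×10^5 multiplier
Brown → ±1% tolerance
285 × 100000 = 28500000 Ω
Allowed range: 28215000 Ω to 28785000 Ω.
28100000 ohms lies outside that range.

no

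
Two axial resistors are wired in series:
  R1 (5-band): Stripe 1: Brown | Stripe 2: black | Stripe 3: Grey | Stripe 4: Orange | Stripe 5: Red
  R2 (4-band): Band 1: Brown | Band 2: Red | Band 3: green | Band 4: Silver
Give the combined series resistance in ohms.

1308000 Ω

R1: brown, black, grey → 108; orange ×10^3 → 108000 Ω.
R2: brown, red → 12; green ×10^5 → 1200000 Ω.
Series: 108000 + 1200000 = 1308000 Ω.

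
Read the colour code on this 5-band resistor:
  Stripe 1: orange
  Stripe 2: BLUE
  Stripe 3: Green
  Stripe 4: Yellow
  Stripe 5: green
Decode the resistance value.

3650000 Ω

Orange → 3 (first significant figure)
Blue → 6 (second significant figure)
Green → 5 (third significant figure)
Yellow → ×10^4 multiplier
365 × 10000 = 3650000 Ω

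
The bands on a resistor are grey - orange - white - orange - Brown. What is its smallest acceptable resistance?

830610 Ω

Grey → 8 (first significant figure)
Orange → 3 (second significant figure)
White → 9 (third significant figure)
Orange → ×10^3 multiplier
Brown → ±1% tolerance
839 × 1000 = 839000 Ω
Smallest = 839000 × (1 − 1/100) = 830610 Ω.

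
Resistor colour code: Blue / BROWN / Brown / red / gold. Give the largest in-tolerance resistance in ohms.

64155 Ω

Blue → 6 (first significant figure)
Brown → 1 (second significant figure)
Brown → 1 (third significant figure)
Red → ×10^2 multiplier
Gold → ±5% tolerance
611 × 100 = 61100 Ω
Largest = 61100 × (1 + 5/100) = 64155 Ω.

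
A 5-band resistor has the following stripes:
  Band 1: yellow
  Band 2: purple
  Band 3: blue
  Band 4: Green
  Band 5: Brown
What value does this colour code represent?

Yellow → 4 (first significant figure)
Violet → 7 (second significant figure)
Blue → 6 (third significant figure)
Green → ×10^5 multiplier
476 × 100000 = 47600000 Ω

47600000 Ω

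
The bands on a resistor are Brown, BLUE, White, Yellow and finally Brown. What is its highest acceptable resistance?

1706900 Ω

Brown → 1 (first significant figure)
Blue → 6 (second significant figure)
White → 9 (third significant figure)
Yellow → ×10^4 multiplier
Brown → ±1% tolerance
169 × 10000 = 1690000 Ω
Highest = 1690000 × (1 + 1/100) = 1706900 Ω.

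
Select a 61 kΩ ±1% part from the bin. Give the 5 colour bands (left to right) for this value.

blue, brown, black, red, brown

61000 Ω = 610 × 10^2.
6 → blue
1 → brown
0 → black
Multiplier 10^2 → red.
±1% tolerance → brown.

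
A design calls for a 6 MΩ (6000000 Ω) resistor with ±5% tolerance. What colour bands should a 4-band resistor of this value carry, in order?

6000000 Ω = 60 × 10^5.
6 → blue
0 → black
Multiplier 10^5 → green.
±5% tolerance → gold.

blue, black, green, gold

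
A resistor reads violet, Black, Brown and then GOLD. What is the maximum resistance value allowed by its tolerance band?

735 Ω

Violet → 7 (first significant figure)
Black → 0 (second significant figure)
Brown → ×10 multiplier
Gold → ±5% tolerance
70 × 10 = 700 Ω
Maximum = 700 × (1 + 5/100) = 735 Ω.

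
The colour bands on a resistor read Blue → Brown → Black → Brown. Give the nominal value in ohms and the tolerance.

61 Ω ±1%

Blue → 6 (first significant figure)
Brown → 1 (second significant figure)
Black → ×1 multiplier
Brown → ±1% tolerance
61 × 1 = 61 Ω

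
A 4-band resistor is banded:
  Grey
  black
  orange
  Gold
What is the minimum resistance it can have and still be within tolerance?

Grey → 8 (first significant figure)
Black → 0 (second significant figure)
Orange → ×10^3 multiplier
Gold → ±5% tolerance
80 × 1000 = 80000 Ω
Minimum = 80000 × (1 − 5/100) = 76000 Ω.

76000 Ω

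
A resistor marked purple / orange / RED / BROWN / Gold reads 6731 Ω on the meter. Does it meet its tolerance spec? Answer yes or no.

no

Violet → 7 (first significant figure)
Orange → 3 (second significant figure)
Red → 2 (third significant figure)
Brown → ×10 multiplier
Gold → ±5% tolerance
732 × 10 = 7320 Ω
Allowed range: 6954 Ω to 7686 Ω.
6731 Ω lies outside that range.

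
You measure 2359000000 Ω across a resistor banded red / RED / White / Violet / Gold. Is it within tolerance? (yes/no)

Red → 2 (first significant figure)
Red → 2 (second significant figure)
White → 9 (third significant figure)
Violet → ×10^7 multiplier
Gold → ±5% tolerance
229 × 10000000 = 2290000000 Ω
Allowed range: 2175500000 Ω to 2404500000 Ω.
2359000000 Ω lies inside that range.

yes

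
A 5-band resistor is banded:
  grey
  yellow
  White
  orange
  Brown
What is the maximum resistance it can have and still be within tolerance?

Grey → 8 (first significant figure)
Yellow → 4 (second significant figure)
White → 9 (third significant figure)
Orange → ×10^3 multiplier
Brown → ±1% tolerance
849 × 1000 = 849000 Ω
Maximum = 849000 × (1 + 1/100) = 857490 Ω.

857490 Ω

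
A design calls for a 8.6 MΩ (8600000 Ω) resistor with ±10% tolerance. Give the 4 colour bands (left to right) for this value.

8600000 Ω = 86 × 10^5.
8 → grey
6 → blue
Multiplier 10^5 → green.
±10% tolerance → silver.

grey, blue, green, silver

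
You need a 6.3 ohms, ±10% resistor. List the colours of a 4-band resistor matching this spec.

6.3 Ω = 63 × 10^-1.
6 → blue
3 → orange
Multiplier 10^-1 → gold.
±10% tolerance → silver.

blue, orange, gold, silver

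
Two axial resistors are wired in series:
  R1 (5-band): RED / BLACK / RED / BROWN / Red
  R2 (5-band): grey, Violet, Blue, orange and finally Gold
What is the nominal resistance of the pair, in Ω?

R1: red, black, red → 202; brown ×10 → 2020 Ω.
R2: grey, violet, blue → 876; orange ×10^3 → 876000 Ω.
Series: 2020 + 876000 = 878020 Ω.

878020 Ω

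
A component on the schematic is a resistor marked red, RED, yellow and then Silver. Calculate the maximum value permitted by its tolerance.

242000 Ω

Red → 2 (first significant figure)
Red → 2 (second significant figure)
Yellow → ×10^4 multiplier
Silver → ±10% tolerance
22 × 10000 = 220000 Ω
Maximum = 220000 × (1 + 10/100) = 242000 Ω.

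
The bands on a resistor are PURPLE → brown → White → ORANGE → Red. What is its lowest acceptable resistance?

704620 Ω

Violet → 7 (first significant figure)
Brown → 1 (second significant figure)
White → 9 (third significant figure)
Orange → ×10^3 multiplier
Red → ±2% tolerance
719 × 1000 = 719000 Ω
Lowest = 719000 × (1 − 2/100) = 704620 Ω.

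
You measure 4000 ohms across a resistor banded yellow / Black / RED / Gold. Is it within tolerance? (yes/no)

Yellow → 4 (first significant figure)
Black → 0 (second significant figure)
Red → ×10^2 multiplier
Gold → ±5% tolerance
40 × 100 = 4000 Ω
Allowed range: 3800 Ω to 4200 Ω.
4000 ohms lies inside that range.

yes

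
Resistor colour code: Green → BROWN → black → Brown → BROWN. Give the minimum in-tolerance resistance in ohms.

Green → 5 (first significant figure)
Brown → 1 (second significant figure)
Black → 0 (third significant figure)
Brown → ×10 multiplier
Brown → ±1% tolerance
510 × 10 = 5100 Ω
Minimum = 5100 × (1 − 1/100) = 5049 Ω.

5049 Ω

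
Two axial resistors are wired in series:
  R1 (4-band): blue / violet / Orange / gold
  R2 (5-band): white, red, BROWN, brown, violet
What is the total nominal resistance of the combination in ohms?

76210 Ω

R1: blue, violet → 67; orange ×10^3 → 67000 Ω.
R2: white, red, brown → 921; brown ×10 → 9210 Ω.
Series: 67000 + 9210 = 76210 Ω.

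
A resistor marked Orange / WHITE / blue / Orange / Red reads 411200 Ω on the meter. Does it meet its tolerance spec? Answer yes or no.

Orange → 3 (first significant figure)
White → 9 (second significant figure)
Blue → 6 (third significant figure)
Orange → ×10^3 multiplier
Red → ±2% tolerance
396 × 1000 = 396000 Ω
Allowed range: 388080 Ω to 403920 Ω.
411200 Ω lies outside that range.

no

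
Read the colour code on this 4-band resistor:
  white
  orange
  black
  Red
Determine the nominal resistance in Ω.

White → 9 (first significant figure)
Orange → 3 (second significant figure)
Black → ×1 multiplier
93 × 1 = 93 Ω

93 Ω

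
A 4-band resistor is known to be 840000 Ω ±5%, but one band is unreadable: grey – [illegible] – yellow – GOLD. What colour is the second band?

840000 Ω = 84 × 10^4.
The second band gives digit 4 of the significand, and 4 is yellow.

yellow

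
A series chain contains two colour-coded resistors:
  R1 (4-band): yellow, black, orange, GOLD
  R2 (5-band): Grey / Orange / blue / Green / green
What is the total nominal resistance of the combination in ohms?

R1: yellow, black → 40; orange ×10^3 → 40000 Ω.
R2: grey, orange, blue → 836; green ×10^5 → 83600000 Ω.
Series: 40000 + 83600000 = 83640000 Ω.

83640000 Ω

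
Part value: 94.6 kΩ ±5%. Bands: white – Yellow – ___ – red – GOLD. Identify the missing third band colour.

blue

94600 Ω = 946 × 10^2.
The third band gives digit 6 of the significand, and 6 is blue.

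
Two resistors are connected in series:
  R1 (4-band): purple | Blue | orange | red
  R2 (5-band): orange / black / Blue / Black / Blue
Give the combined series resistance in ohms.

76306 Ω

R1: violet, blue → 76; orange ×10^3 → 76000 Ω.
R2: orange, black, blue → 306; black ×1 → 306 Ω.
Series: 76000 + 306 = 76306 Ω.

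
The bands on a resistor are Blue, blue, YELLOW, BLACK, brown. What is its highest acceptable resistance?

670.64 Ω

Blue → 6 (first significant figure)
Blue → 6 (second significant figure)
Yellow → 4 (third significant figure)
Black → ×1 multiplier
Brown → ±1% tolerance
664 × 1 = 664 Ω
Highest = 664 × (1 + 1/100) = 670.64 Ω.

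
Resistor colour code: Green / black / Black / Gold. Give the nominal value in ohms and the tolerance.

Green → 5 (first significant figure)
Black → 0 (second significant figure)
Black → ×1 multiplier
Gold → ±5% tolerance
50 × 1 = 50 Ω

50 Ω ±5%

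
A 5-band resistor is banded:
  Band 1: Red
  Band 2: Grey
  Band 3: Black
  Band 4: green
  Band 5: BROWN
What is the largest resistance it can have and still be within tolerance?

Red → 2 (first significant figure)
Grey → 8 (second significant figure)
Black → 0 (third significant figure)
Green → ×10^5 multiplier
Brown → ±1% tolerance
280 × 100000 = 28000000 Ω
Largest = 28000000 × (1 + 1/100) = 28280000 Ω.

28280000 Ω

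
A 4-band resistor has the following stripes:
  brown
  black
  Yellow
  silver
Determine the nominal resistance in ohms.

100000 Ω

Brown → 1 (first significant figure)
Black → 0 (second significant figure)
Yellow → ×10^4 multiplier
10 × 10000 = 100000 Ω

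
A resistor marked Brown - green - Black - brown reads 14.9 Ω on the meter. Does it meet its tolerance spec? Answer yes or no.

yes

Brown → 1 (first significant figure)
Green → 5 (second significant figure)
Black → ×1 multiplier
Brown → ±1% tolerance
15 × 1 = 15 Ω
Allowed range: 14.85 Ω to 15.15 Ω.
14.9 Ω lies inside that range.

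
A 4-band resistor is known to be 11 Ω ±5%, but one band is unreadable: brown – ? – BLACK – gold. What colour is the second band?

11 Ω = 11 × 10^0.
The second band gives digit 1 of the significand, and 1 is brown.

brown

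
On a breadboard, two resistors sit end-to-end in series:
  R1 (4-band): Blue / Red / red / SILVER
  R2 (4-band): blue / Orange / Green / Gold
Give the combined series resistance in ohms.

6306200 Ω

R1: blue, red → 62; red ×10^2 → 6200 Ω.
R2: blue, orange → 63; green ×10^5 → 6300000 Ω.
Series: 6200 + 6300000 = 6306200 Ω.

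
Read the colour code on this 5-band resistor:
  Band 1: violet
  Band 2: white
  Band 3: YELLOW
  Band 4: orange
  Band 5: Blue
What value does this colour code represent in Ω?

Violet → 7 (first significant figure)
White → 9 (second significant figure)
Yellow → 4 (third significant figure)
Orange → ×10^3 multiplier
794 × 1000 = 794000 Ω

794000 Ω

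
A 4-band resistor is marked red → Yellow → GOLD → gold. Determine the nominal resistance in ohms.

Red → 2 (first significant figure)
Yellow → 4 (second significant figure)
Gold → ×0.1 multiplier
24 × 0.1 = 2.4 Ω

2.4 Ω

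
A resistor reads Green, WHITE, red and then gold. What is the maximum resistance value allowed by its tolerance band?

6195 Ω

Green → 5 (first significant figure)
White → 9 (second significant figure)
Red → ×10^2 multiplier
Gold → ±5% tolerance
59 × 100 = 5900 Ω
Maximum = 5900 × (1 + 5/100) = 6195 Ω.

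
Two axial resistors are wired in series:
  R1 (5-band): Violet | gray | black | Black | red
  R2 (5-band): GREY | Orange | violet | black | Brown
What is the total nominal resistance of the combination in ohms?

R1: violet, grey, black → 780; black ×1 → 780 Ω.
R2: grey, orange, violet → 837; black ×1 → 837 Ω.
Series: 780 + 837 = 1617 Ω.

1617 Ω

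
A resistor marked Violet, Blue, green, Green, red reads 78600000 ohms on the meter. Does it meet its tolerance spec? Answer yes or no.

Violet → 7 (first significant figure)
Blue → 6 (second significant figure)
Green → 5 (third significant figure)
Green → ×10^5 multiplier
Red → ±2% tolerance
765 × 100000 = 76500000 Ω
Allowed range: 74970000 Ω to 78030000 Ω.
78600000 ohms lies outside that range.

no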